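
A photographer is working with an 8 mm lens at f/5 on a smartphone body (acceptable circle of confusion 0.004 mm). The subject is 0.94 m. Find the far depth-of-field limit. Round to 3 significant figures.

Hyperfocal distance H = f²/(N·c) + f = 8²/(5 × 0.004) + 8 = 64/0.02 + 8 ≈ 3208.0 mm ≈ 3.208 m.
Far limit Df = s·(H − f)/(H − s) = 940 × (3208.0 − 8) / (3208.0 − 940) = 940 × 3200.0 / 2268.0 ≈ 1326.3 mm ≈ 1.33 m.

1.33 m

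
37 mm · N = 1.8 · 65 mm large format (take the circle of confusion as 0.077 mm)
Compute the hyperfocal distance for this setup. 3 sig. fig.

9.91 m

Hyperfocal distance H = f²/(N·c) + f = 37²/(1.8 × 0.077) + 37 = 1369/0.1386 + 37 ≈ 9914.3 mm ≈ 9.91 m.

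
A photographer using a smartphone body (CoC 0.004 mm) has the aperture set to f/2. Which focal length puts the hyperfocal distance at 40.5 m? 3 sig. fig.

From H = f²/(N·c) + f, with f ≪ H: f ≈ √(H·N·c) = √(40500 × 2 × 0.004) = √324.00 ≈ 18.00 mm.
The +f correction barely moves this — solving exactly, f² + N·c·f − N·c·H = 0 ⇒ f = (−N·c + √((N·c)² + 4·N·c·H))/2 = (−0.008 + √1296.0)/2 ≈ 17.996 mm, so f ≈ 18.0 mm.

18.0 mm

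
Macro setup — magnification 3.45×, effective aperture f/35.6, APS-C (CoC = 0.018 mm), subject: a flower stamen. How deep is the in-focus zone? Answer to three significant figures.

At magnification m, DoF ≈ 2·N_eff·c/m² = 2 × 35.6 × 0.018 / 3.45² = 1.282 / 11.9 ≈ 0.108 mm.

0.108 mm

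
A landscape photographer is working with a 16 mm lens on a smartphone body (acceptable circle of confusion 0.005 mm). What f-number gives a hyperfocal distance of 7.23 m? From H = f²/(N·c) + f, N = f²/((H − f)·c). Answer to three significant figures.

f/7.10

Rearrange H = f²/(N·c) + f for N: N = f² / ((H − f)·c).
N = 16² / ((7230 − 16) × 0.005) = 256 / 36.07 ≈ 7.10.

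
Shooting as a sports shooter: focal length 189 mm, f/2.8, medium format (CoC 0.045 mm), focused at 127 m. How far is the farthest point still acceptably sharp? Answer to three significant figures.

230 m

Hyperfocal distance H = f²/(N·c) + f = 189²/(2.8 × 0.045) + 189 = 35721/0.126 + 189 ≈ 283689.0 mm ≈ 283.7 m.
Far limit Df = s·(H − f)/(H − s) = 127000 × (283689.0 − 189) / (283689.0 − 127000) = 127000 × 283500.0 / 156689.0 ≈ 229783 mm ≈ 230 m.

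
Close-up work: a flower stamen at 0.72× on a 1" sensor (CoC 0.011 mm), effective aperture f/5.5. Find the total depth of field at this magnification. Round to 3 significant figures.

0.233 mm

At magnification m, DoF ≈ 2·N_eff·c/m² = 2 × 5.5 × 0.011 / 0.72² = 0.121 / 0.5184 ≈ 0.233 mm.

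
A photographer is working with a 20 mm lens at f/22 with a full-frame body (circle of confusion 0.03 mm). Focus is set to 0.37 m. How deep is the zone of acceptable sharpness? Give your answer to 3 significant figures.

0.641 m

Hyperfocal distance H = f²/(N·c) + f = 20²/(22 × 0.03) + 20 = 400/0.66 + 20 ≈ 626.1 mm ≈ 0.626 m.
Near limit Dn = s·(H − f)/(H + s − 2f) = 370 × (626.1 − 20) / (626.1 + 370 − 2 × 20) = 370 × 606.1 / 956.1 ≈ 234.55 mm.
Far limit Df = s·(H − f)/(H − s) = 370 × (626.1 − 20) / (626.1 − 370) = 370 × 606.1 / 256.1 ≈ 875.74 mm.
Depth of field = Df − Dn = 875.74 − 234.55 ≈ 641.19 mm ≈ 0.641 m.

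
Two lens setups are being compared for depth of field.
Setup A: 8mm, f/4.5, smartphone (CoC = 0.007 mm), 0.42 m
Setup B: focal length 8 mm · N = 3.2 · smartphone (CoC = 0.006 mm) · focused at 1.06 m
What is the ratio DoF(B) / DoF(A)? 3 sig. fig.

Setup A: H = 8²/(4.5×0.007) + 8 ≈ 2039.7 mm; DoF = Df − Dn = 526.83 − 349.19 ≈ 177.64 mm.
Setup B: H = 8²/(3.2×0.006) + 8 ≈ 3341.3 mm; DoF = Df − Dn = 1548.80 − 805.72 ≈ 743.08 mm.
Ratio = 743.08 / 177.64 ≈ 4.18.

4.18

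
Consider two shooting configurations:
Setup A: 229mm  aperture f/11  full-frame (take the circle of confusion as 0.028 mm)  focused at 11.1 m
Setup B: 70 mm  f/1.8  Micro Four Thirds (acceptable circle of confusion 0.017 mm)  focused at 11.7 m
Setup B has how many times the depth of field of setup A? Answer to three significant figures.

1.20

Setup A: H = 229²/(11×0.028) + 229 ≈ 170492.0 mm; DoF = Df − Dn = 11857.1 − 10433.8 ≈ 1423.3 mm.
Setup B: H = 70²/(1.8×0.017) + 70 ≈ 160200.7 mm; DoF = Df − Dn = 12616.3 − 10907.8 ≈ 1708.5 mm.
Ratio = 1708.5 / 1423.3 ≈ 1.20.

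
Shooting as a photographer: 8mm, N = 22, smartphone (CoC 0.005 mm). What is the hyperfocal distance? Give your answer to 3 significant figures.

Hyperfocal distance H = f²/(N·c) + f = 8²/(22 × 0.005) + 8 = 64/0.11 + 8 ≈ 589.8 mm ≈ 0.590 m.

0.590 m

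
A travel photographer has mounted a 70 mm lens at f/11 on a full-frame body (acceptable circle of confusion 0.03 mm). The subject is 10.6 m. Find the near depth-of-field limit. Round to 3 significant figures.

6.20 m

Hyperfocal distance H = f²/(N·c) + f = 70²/(11 × 0.03) + 70 = 4900/0.33 + 70 ≈ 14918.5 mm ≈ 14.92 m.
Near limit Dn = s·(H − f)/(H + s − 2f) = 10600 × (14918.5 − 70) / (14918.5 + 10600 − 2 × 70) = 10600 × 14848.5 / 25378.5 ≈ 6201.9 mm ≈ 6.20 m.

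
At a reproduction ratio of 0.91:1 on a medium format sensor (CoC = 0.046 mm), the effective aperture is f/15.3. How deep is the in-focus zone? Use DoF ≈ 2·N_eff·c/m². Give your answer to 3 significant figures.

1.70 mm

At magnification m, DoF ≈ 2·N_eff·c/m² = 2 × 15.3 × 0.046 / 0.91² = 1.408 / 0.8281 ≈ 1.7 mm.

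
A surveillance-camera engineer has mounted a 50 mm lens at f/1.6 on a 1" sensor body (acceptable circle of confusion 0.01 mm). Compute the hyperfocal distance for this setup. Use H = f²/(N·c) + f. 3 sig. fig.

Hyperfocal distance H = f²/(N·c) + f = 50²/(1.6 × 0.01) + 50 = 2500/0.016 + 50 ≈ 156300.0 mm ≈ 156 m.

156 m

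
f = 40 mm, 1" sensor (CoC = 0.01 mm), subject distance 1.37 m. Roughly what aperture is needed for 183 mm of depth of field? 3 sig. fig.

Write h = H − f = f²/(N·c). The thin-lens limits are Dn = s·h/(h + (s−f)) and Df = s·h/(h − (s−f)), so DoF = Df − Dn = 2·s·(s−f)·h / (h² − (s−f)²).
That is a quadratic in h: DoF·h² − 2·s·(s−f)·h − DoF·(s−f)² = 0 ⇒ h = (s−f)·(s + √(s² + DoF²)) / DoF = 1330 × (1370 + √(1370² + 183²)) / 183 = 1330 × (1370 + 1382.17) / 183 ≈ 20002 mm.
Then N = f²/(c·h) = 40² / (0.01 × 20002) = 1600 / 200.02 ≈ 8.

f/8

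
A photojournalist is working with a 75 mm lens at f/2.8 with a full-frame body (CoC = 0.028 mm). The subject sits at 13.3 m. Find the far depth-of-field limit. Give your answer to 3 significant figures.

Hyperfocal distance H = f²/(N·c) + f = 75²/(2.8 × 0.028) + 75 = 5625/0.0784 + 75 ≈ 71822.4 mm ≈ 71.82 m.
Far limit Df = s·(H − f)/(H − s) = 13300 × (71822.4 − 75) / (71822.4 − 13300) = 13300 × 71747.4 / 58522.4 ≈ 16306 mm ≈ 16.3 m.

16.3 m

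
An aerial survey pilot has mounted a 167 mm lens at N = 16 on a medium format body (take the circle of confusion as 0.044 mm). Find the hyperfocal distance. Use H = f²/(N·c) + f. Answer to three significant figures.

39.8 m

Hyperfocal distance H = f²/(N·c) + f = 167²/(16 × 0.044) + 167 = 27889/0.704 + 167 ≈ 39782.1 mm ≈ 39.8 m.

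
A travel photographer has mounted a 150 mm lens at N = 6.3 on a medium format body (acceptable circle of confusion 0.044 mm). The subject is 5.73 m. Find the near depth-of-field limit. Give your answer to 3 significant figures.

Hyperfocal distance H = f²/(N·c) + f = 150²/(6.3 × 0.044) + 150 = 22500/0.2772 + 150 ≈ 81318.8 mm ≈ 81.32 m.
Near limit Dn = s·(H − f)/(H + s − 2f) = 5730 × (81318.8 − 150) / (81318.8 + 5730 − 2 × 150) = 5730 × 81168.8 / 86748.8 ≈ 5361.4 mm ≈ 5.36 m.

5.36 m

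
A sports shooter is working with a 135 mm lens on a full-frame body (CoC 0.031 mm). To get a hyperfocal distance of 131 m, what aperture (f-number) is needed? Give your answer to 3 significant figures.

Rearrange H = f²/(N·c) + f for N: N = f² / ((H − f)·c).
N = 135² / ((131000 − 135) × 0.031) = 18225 / 4057 ≈ 4.49.

f/4.49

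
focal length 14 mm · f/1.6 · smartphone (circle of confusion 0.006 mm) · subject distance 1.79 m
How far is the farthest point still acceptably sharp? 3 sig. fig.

1.96 m

Hyperfocal distance H = f²/(N·c) + f = 14²/(1.6 × 0.006) + 14 = 196/0.0096 + 14 ≈ 20430.7 mm ≈ 20.43 m.
Far limit Df = s·(H − f)/(H − s) = 1790 × (20430.7 − 14) / (20430.7 − 1790) = 1790 × 20416.7 / 18640.7 ≈ 1960.5 mm ≈ 1.96 m.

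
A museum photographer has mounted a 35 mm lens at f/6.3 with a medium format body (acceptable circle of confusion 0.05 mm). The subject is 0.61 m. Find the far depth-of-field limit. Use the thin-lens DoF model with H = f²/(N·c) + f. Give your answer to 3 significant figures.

Hyperfocal distance H = f²/(N·c) + f = 35²/(6.3 × 0.05) + 35 = 1225/0.315 + 35 ≈ 3923.9 mm ≈ 3.924 m.
Far limit Df = s·(H − f)/(H − s) = 610 × (3923.9 − 35) / (3923.9 − 610) = 610 × 3888.9 / 3313.9 ≈ 715.84 mm ≈ 0.716 m.

0.716 m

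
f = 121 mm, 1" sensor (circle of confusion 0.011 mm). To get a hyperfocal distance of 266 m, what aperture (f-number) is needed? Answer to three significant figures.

Rearrange H = f²/(N·c) + f for N: N = f² / ((H − f)·c).
N = 121² / ((266000 − 121) × 0.011) = 14641 / 2925 ≈ 5.01.

f/5.01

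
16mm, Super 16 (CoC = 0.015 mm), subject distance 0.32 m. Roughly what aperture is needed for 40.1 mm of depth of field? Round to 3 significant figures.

f/3.50

Write h = H − f = f²/(N·c). The thin-lens limits are Dn = s·h/(h + (s−f)) and Df = s·h/(h − (s−f)), so DoF = Df − Dn = 2·s·(s−f)·h / (h² − (s−f)²).
That is a quadratic in h: DoF·h² − 2·s·(s−f)·h − DoF·(s−f)² = 0 ⇒ h = (s−f)·(s + √(s² + DoF²)) / DoF = 304 × (320 + √(320² + 40.1²)) / 40.1 = 304 × (320 + 322.503) / 40.1 ≈ 4870.8 mm.
Then N = f²/(c·h) = 16² / (0.015 × 4870.8) = 256 / 73.063 ≈ 3.50.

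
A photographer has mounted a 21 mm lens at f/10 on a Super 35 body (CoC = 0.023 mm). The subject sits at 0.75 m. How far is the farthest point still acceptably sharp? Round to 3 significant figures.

1.21 m

Hyperfocal distance H = f²/(N·c) + f = 21²/(10 × 0.023) + 21 = 441/0.23 + 21 ≈ 1938.4 mm ≈ 1.938 m.
Far limit Df = s·(H − f)/(H − s) = 750 × (1938.4 − 21) / (1938.4 − 750) = 750 × 1917.4 / 1188.4 ≈ 1210.1 mm ≈ 1.21 m.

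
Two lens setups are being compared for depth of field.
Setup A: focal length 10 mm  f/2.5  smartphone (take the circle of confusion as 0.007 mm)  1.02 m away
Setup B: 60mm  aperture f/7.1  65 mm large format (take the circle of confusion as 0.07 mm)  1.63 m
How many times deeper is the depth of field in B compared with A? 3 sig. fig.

1.99

Setup A: H = 10²/(2.5×0.007) + 10 ≈ 5724.3 mm; DoF = Df − Dn = 1238.99 − 866.79 ≈ 372.20 mm.
Setup B: H = 60²/(7.1×0.07) + 60 ≈ 7303.5 mm; DoF = Df − Dn = 2081.07 − 1339.64 ≈ 741.43 mm.
Ratio = 741.43 / 372.20 ≈ 1.99.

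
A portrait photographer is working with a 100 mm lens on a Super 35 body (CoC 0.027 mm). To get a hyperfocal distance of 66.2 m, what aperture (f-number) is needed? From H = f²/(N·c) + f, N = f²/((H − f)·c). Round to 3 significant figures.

f/5.60

Rearrange H = f²/(N·c) + f for N: N = f² / ((H − f)·c).
N = 100² / ((66200 − 100) × 0.027) = 10000 / 1785 ≈ 5.60.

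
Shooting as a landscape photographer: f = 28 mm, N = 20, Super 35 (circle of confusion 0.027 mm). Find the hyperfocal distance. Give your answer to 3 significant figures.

1.48 m

Hyperfocal distance H = f²/(N·c) + f = 28²/(20 × 0.027) + 28 = 784/0.54 + 28 ≈ 1479.9 mm ≈ 1.48 m.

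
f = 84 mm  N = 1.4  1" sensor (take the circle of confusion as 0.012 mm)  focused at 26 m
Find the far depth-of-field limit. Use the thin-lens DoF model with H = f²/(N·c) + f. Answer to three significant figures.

27.7 m

Hyperfocal distance H = f²/(N·c) + f = 84²/(1.4 × 0.012) + 84 = 7056/0.0168 + 84 ≈ 420084.0 mm ≈ 420.1 m.
Far limit Df = s·(H − f)/(H − s) = 26000 × (420084.0 − 84) / (420084.0 − 26000) = 26000 × 420000.0 / 394084.0 ≈ 27710 mm ≈ 27.7 m.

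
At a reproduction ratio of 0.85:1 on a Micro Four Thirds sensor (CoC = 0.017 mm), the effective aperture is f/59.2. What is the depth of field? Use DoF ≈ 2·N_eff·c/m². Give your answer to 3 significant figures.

2.79 mm

At magnification m, DoF ≈ 2·N_eff·c/m² = 2 × 59.2 × 0.017 / 0.85² = 2.013 / 0.7225 ≈ 2.79 mm.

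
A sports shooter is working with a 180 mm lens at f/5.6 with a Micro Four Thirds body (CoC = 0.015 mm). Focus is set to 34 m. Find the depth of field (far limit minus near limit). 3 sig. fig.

6.01 m

Hyperfocal distance H = f²/(N·c) + f = 180²/(5.6 × 0.015) + 180 = 32400/0.084 + 180 ≈ 385894.3 mm ≈ 385.9 m.
Near limit Dn = s·(H − f)/(H + s − 2f) = 34000 × (385894.3 − 180) / (385894.3 + 34000 − 2 × 180) = 34000 × 385714.3 / 419534.3 ≈ 31259.2 mm.
Far limit Df = s·(H − f)/(H − s) = 34000 × (385894.3 − 180) / (385894.3 − 34000) = 34000 × 385714.3 / 351894.3 ≈ 37267.7 mm.
Depth of field = Df − Dn = 37267.7 − 31259.2 ≈ 6008.5 mm ≈ 6.01 m.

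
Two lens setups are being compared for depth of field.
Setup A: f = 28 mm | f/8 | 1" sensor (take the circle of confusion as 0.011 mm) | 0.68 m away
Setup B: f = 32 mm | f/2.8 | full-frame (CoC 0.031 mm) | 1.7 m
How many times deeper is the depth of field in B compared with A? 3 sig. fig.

Setup A: H = 28²/(8×0.011) + 28 ≈ 8937.1 mm; DoF = Df − Dn = 733.69 − 633.63 ≈ 100.06 mm.
Setup B: H = 32²/(2.8×0.031) + 32 ≈ 11829.2 mm; DoF = Df − Dn = 1979.94 − 1489.41 ≈ 490.53 mm.
Ratio = 490.53 / 100.06 ≈ 4.90.

4.90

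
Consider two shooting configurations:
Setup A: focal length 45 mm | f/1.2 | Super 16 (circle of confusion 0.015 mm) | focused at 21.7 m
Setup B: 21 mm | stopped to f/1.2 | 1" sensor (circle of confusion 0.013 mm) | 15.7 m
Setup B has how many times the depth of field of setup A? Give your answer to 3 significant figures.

Setup A: H = 45²/(1.2×0.015) + 45 ≈ 112545.0 mm; DoF = Df − Dn = 26872.7 − 18197.2 ≈ 8675.5 mm.
Setup B: H = 21²/(1.2×0.013) + 21 ≈ 28290.2 mm; DoF = Df − Dn = 35252 − 10099 ≈ 25153 mm.
Ratio = 25153 / 8675.5 ≈ 2.90.

2.90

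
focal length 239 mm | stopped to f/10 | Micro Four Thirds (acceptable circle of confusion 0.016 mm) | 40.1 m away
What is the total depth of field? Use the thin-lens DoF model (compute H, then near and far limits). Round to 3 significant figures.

Hyperfocal distance H = f²/(N·c) + f = 239²/(10 × 0.016) + 239 = 57121/0.16 + 239 ≈ 357245.2 mm ≈ 357.2 m.
Near limit Dn = s·(H − f)/(H + s − 2f) = 40100 × (357245.2 − 239) / (357245.2 + 40100 − 2 × 239) = 40100 × 357006.2 / 396867.2 ≈ 36072.4 mm.
Far limit Df = s·(H − f)/(H − s) = 40100 × (357245.2 − 239) / (357245.2 − 40100) = 40100 × 357006.2 / 317145.2 ≈ 45140.0 mm.
Depth of field = Df − Dn = 45140.0 − 36072.4 ≈ 9067.6 mm ≈ 9.07 m.

9.07 m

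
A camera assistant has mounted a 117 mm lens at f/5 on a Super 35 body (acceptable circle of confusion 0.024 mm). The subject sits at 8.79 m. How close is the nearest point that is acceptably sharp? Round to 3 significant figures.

Hyperfocal distance H = f²/(N·c) + f = 117²/(5 × 0.024) + 117 = 13689/0.12 + 117 ≈ 114192.0 mm ≈ 114.2 m.
Near limit Dn = s·(H − f)/(H + s − 2f) = 8790 × (114192.0 − 117) / (114192.0 + 8790 − 2 × 117) = 8790 × 114075.0 / 122748.0 ≈ 8168.9 mm ≈ 8.17 m.

8.17 m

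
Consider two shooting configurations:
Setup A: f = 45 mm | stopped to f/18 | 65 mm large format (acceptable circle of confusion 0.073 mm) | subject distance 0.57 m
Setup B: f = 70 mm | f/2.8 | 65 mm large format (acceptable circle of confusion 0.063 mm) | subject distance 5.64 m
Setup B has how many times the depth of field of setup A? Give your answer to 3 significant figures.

5.36

Setup A: H = 45²/(18×0.073) + 45 ≈ 1586.1 mm; DoF = Df − Dn = 864.51 − 425.16 ≈ 439.35 mm.
Setup B: H = 70²/(2.8×0.063) + 70 ≈ 27847.8 mm; DoF = Df − Dn = 7054.6 − 4698.0 ≈ 2356.6 mm.
Ratio = 2356.6 / 439.35 ≈ 5.36.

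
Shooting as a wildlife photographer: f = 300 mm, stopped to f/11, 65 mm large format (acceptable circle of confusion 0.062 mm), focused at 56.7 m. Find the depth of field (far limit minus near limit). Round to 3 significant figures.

Hyperfocal distance H = f²/(N·c) + f = 300²/(11 × 0.062) + 300 = 90000/0.682 + 300 ≈ 132264.8 mm ≈ 132.3 m.
Near limit Dn = s·(H − f)/(H + s − 2f) = 56700 × (132264.8 − 300) / (132264.8 + 56700 − 2 × 300) = 56700 × 131964.8 / 188364.8 ≈ 39723 mm.
Far limit Df = s·(H − f)/(H − s) = 56700 × (132264.8 − 300) / (132264.8 − 56700) = 56700 × 131964.8 / 75564.8 ≈ 99020 mm.
Depth of field = Df − Dn = 99020 − 39723 ≈ 59297 mm ≈ 59.3 m.

59.3 m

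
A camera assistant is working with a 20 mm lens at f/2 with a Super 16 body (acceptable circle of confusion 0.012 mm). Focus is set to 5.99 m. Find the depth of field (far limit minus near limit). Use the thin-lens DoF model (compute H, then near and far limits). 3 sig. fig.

4.92 m

Hyperfocal distance H = f²/(N·c) + f = 20²/(2 × 0.012) + 20 = 400/0.024 + 20 ≈ 16686.7 mm ≈ 16.69 m.
Near limit Dn = s·(H − f)/(H + s − 2f) = 5990 × (16686.7 − 20) / (16686.7 + 5990 − 2 × 20) = 5990 × 16666.7 / 22636.7 ≈ 4410.2 mm.
Far limit Df = s·(H − f)/(H − s) = 5990 × (16686.7 − 20) / (16686.7 − 5990) = 5990 × 16666.7 / 10696.7 ≈ 9333.1 mm.
Depth of field = Df − Dn = 9333.1 − 4410.2 ≈ 4922.9 mm ≈ 4.92 m.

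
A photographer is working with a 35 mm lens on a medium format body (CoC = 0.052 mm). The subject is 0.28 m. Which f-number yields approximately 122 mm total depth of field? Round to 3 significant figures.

Write h = H − f = f²/(N·c). The thin-lens limits are Dn = s·h/(h + (s−f)) and Df = s·h/(h − (s−f)), so DoF = Df − Dn = 2·s·(s−f)·h / (h² − (s−f)²).
That is a quadratic in h: DoF·h² − 2·s·(s−f)·h − DoF·(s−f)² = 0 ⇒ h = (s−f)·(s + √(s² + DoF²)) / DoF = 245 × (280 + √(280² + 122²)) / 122 = 245 × (280 + 305.424) / 122 ≈ 1175.6 mm.
Then N = f²/(c·h) = 35² / (0.052 × 1175.6) = 1225 / 61.134 ≈ 20.

f/20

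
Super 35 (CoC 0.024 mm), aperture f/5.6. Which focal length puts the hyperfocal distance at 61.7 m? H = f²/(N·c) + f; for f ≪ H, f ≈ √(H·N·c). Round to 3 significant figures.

From H = f²/(N·c) + f, with f ≪ H: f ≈ √(H·N·c) = √(61700 × 5.6 × 0.024) = √8292.5 ≈ 91.06 mm.
Exact: f² + N·c·f − N·c·H = 0 ⇒ f = (−N·c + √((N·c)² + 4·N·c·H))/2 = (−0.1344 + √33170)/2 ≈ 90.996 mm ≈ 91.0 mm.

91.0 mm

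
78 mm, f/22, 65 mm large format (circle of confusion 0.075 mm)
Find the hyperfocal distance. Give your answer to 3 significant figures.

Hyperfocal distance H = f²/(N·c) + f = 78²/(22 × 0.075) + 78 = 6084/1.65 + 78 ≈ 3765.3 mm ≈ 3.77 m.

3.77 m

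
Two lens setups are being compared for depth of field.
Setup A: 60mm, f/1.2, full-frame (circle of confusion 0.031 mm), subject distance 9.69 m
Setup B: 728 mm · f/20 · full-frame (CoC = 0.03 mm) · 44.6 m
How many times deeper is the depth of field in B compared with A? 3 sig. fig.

2.28

Setup A: H = 60²/(1.2×0.031) + 60 ≈ 96834.2 mm; DoF = Df − Dn = 10760.8 − 8813.0 ≈ 1947.8 mm.
Setup B: H = 728²/(20×0.03) + 728 ≈ 884034.7 mm; DoF = Df − Dn = 46931.0 − 42489.6 ≈ 4441.4 mm.
Ratio = 4441.4 / 1947.8 ≈ 2.28.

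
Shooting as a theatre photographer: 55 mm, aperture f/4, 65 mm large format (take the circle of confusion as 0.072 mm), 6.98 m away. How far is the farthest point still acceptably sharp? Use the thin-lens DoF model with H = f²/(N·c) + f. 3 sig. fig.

20.5 m

Hyperfocal distance H = f²/(N·c) + f = 55²/(4 × 0.072) + 55 = 3025/0.288 + 55 ≈ 10558.5 mm ≈ 10.56 m.
Far limit Df = s·(H − f)/(H − s) = 6980 × (10558.5 − 55) / (10558.5 − 6980) = 6980 × 10503.5 / 3578.5 ≈ 20488 mm ≈ 20.5 m.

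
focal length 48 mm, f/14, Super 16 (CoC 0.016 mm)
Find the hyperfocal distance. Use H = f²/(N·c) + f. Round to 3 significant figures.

Hyperfocal distance H = f²/(N·c) + f = 48²/(14 × 0.016) + 48 = 2304/0.224 + 48 ≈ 10333.7 mm ≈ 10.3 m.

10.3 m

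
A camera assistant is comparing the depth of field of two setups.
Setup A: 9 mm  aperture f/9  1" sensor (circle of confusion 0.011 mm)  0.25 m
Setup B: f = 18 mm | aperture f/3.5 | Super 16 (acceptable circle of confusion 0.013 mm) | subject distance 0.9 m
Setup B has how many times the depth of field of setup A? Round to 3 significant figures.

1.40

Setup A: H = 9²/(9×0.011) + 9 ≈ 827.2 mm; DoF = Df − Dn = 354.39 − 193.12 ≈ 161.27 mm.
Setup B: H = 18²/(3.5×0.013) + 18 ≈ 7138.9 mm; DoF = Df − Dn = 1027.23 − 800.81 ≈ 226.42 mm.
Ratio = 226.42 / 161.27 ≈ 1.40.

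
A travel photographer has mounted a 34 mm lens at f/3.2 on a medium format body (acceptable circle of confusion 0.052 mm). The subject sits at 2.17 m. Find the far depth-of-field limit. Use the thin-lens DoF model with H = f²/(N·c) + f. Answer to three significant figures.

3.13 m

Hyperfocal distance H = f²/(N·c) + f = 34²/(3.2 × 0.052) + 34 = 1156/0.1664 + 34 ≈ 6981.1 mm ≈ 6.981 m.
Far limit Df = s·(H − f)/(H − s) = 2170 × (6981.1 − 34) / (6981.1 − 2170) = 2170 × 6947.1 / 4811.1 ≈ 3133.4 mm ≈ 3.13 m.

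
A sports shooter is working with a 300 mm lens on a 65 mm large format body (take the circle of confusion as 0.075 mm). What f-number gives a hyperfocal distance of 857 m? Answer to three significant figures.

f/1.40

Rearrange H = f²/(N·c) + f for N: N = f² / ((H − f)·c).
N = 300² / ((857000 − 300) × 0.075) = 90000 / 64252 ≈ 1.40.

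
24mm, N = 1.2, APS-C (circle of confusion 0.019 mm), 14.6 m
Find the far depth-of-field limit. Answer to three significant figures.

34.5 m

Hyperfocal distance H = f²/(N·c) + f = 24²/(1.2 × 0.019) + 24 = 576/0.0228 + 24 ≈ 25287.2 mm ≈ 25.29 m.
Far limit Df = s·(H − f)/(H − s) = 14600 × (25287.2 − 24) / (25287.2 − 14600) = 14600 × 25263.2 / 10687.2 ≈ 34513 mm ≈ 34.5 m.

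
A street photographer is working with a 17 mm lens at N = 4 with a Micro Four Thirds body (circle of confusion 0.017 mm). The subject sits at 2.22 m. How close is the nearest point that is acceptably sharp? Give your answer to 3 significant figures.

1.46 m

Hyperfocal distance H = f²/(N·c) + f = 17²/(4 × 0.017) + 17 = 289/0.068 + 17 ≈ 4267.0 mm ≈ 4.267 m.
Near limit Dn = s·(H − f)/(H + s − 2f) = 2220 × (4267.0 − 17) / (4267.0 + 2220 − 2 × 17) = 2220 × 4250.0 / 6453.0 ≈ 1462.1 mm ≈ 1.46 m.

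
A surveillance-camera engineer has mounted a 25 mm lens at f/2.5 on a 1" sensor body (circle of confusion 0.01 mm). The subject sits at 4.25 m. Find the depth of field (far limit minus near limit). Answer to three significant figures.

Hyperfocal distance H = f²/(N·c) + f = 25²/(2.5 × 0.01) + 25 = 625/0.025 + 25 ≈ 25025.0 mm ≈ 25.02 m.
Near limit Dn = s·(H − f)/(H + s − 2f) = 4250 × (25025.0 − 25) / (25025.0 + 4250 − 2 × 25) = 4250 × 25000.0 / 29225.0 ≈ 3635.6 mm.
Far limit Df = s·(H − f)/(H − s) = 4250 × (25025.0 − 25) / (25025.0 − 4250) = 4250 × 25000.0 / 20775.0 ≈ 5114.3 mm.
Depth of field = Df − Dn = 5114.3 − 3635.6 ≈ 1478.7 mm ≈ 1.48 m.

1.48 m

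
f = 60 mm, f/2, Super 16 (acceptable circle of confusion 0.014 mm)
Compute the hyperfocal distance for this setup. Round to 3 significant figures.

Hyperfocal distance H = f²/(N·c) + f = 60²/(2 × 0.014) + 60 = 3600/0.028 + 60 ≈ 128631.4 mm ≈ 129 m.

129 m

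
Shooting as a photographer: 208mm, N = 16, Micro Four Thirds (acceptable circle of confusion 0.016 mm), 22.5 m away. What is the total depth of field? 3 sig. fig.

6.04 m

Hyperfocal distance H = f²/(N·c) + f = 208²/(16 × 0.016) + 208 = 43264/0.256 + 208 ≈ 169208.0 mm ≈ 169.2 m.
Near limit Dn = s·(H − f)/(H + s − 2f) = 22500 × (169208.0 − 208) / (169208.0 + 22500 − 2 × 208) = 22500 × 169000.0 / 191292.0 ≈ 19878.0 mm.
Far limit Df = s·(H − f)/(H − s) = 22500 × (169208.0 − 208) / (169208.0 − 22500) = 22500 × 169000.0 / 146708.0 ≈ 25918.8 mm.
Depth of field = Df − Dn = 25918.8 − 19878.0 ≈ 6040.8 mm ≈ 6.04 m.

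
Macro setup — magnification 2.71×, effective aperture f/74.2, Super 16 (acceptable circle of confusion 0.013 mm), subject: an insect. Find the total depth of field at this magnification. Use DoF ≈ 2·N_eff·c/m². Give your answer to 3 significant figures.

At magnification m, DoF ≈ 2·N_eff·c/m² = 2 × 74.2 × 0.013 / 2.71² = 1.929 / 7.344 ≈ 0.263 mm.

0.263 mm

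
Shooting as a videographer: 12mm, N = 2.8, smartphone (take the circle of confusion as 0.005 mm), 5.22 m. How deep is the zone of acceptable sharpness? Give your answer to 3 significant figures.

Hyperfocal distance H = f²/(N·c) + f = 12²/(2.8 × 0.005) + 12 = 144/0.014 + 12 ≈ 10297.7 mm ≈ 10.30 m.
Near limit Dn = s·(H − f)/(H + s − 2f) = 5220 × (10297.7 − 12) / (10297.7 + 5220 − 2 × 12) = 5220 × 10285.7 / 15493.7 ≈ 3465.4 mm.
Far limit Df = s·(H − f)/(H − s) = 5220 × (10297.7 − 12) / (10297.7 − 5220) = 5220 × 10285.7 / 5077.7 ≈ 10573.9 mm.
Depth of field = Df − Dn = 10573.9 − 3465.4 ≈ 7108.5 mm ≈ 7.11 m.

7.11 m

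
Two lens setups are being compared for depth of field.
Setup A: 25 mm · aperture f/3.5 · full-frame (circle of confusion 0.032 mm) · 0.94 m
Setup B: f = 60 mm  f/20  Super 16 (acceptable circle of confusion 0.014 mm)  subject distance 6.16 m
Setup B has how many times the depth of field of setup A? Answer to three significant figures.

Setup A: H = 25²/(3.5×0.032) + 25 ≈ 5605.4 mm; DoF = Df − Dn = 1124.36 − 807.58 ≈ 316.78 mm.
Setup B: H = 60²/(20×0.014) + 60 ≈ 12917.1 mm; DoF = Df − Dn = 11720.9 − 4177.8 ≈ 7543.1 mm.
Ratio = 7543.1 / 316.78 ≈ 23.8.

23.8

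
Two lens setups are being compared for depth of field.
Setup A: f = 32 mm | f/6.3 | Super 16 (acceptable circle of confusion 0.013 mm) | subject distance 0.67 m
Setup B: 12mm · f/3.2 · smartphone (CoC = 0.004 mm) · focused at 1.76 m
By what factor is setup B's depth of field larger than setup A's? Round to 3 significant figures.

8.18

Setup A: H = 32²/(6.3×0.013) + 32 ≈ 12535.1 mm; DoF = Df − Dn = 706.027 − 637.471 ≈ 68.556 mm.
Setup B: H = 12²/(3.2×0.004) + 12 ≈ 11262.0 mm; DoF = Df − Dn = 2083.77 − 1523.31 ≈ 560.46 mm.
Ratio = 560.46 / 68.556 ≈ 8.18.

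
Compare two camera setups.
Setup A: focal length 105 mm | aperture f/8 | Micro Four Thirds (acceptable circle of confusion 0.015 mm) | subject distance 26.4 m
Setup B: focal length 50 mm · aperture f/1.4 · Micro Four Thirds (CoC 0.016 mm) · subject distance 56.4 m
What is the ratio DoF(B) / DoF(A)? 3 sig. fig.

Setup A: H = 105²/(8×0.015) + 105 ≈ 91980.0 mm; DoF = Df − Dn = 36985 − 20526 ≈ 16459 mm.
Setup B: H = 50²/(1.4×0.016) + 50 ≈ 111657.1 mm; DoF = Df − Dn = 113915 − 37478 ≈ 76437 mm.
Ratio = 76437 / 16459 ≈ 4.64.

4.64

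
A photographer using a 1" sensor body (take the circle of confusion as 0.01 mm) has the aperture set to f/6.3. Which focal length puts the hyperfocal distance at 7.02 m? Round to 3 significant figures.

21.0 mm

From H = f²/(N·c) + f, with f ≪ H: f ≈ √(H·N·c) = √(7020 × 6.3 × 0.01) = √442.26 ≈ 21.03 mm.
The +f correction barely moves this — solving exactly, f² + N·c·f − N·c·H = 0 ⇒ f = (−N·c + √((N·c)² + 4·N·c·H))/2 = (−0.063 + √1769.0)/2 ≈ 20.999 mm, so f ≈ 21.0 mm.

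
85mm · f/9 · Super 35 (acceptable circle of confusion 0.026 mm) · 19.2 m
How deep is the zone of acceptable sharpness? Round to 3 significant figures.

Hyperfocal distance H = f²/(N·c) + f = 85²/(9 × 0.026) + 85 = 7225/0.234 + 85 ≈ 30961.1 mm ≈ 30.96 m.
Near limit Dn = s·(H − f)/(H + s − 2f) = 19200 × (30961.1 − 85) / (30961.1 + 19200 − 2 × 85) = 19200 × 30876.1 / 49991.1 ≈ 11859 mm.
Far limit Df = s·(H − f)/(H − s) = 19200 × (30961.1 − 85) / (30961.1 − 19200) = 19200 × 30876.1 / 11761.1 ≈ 50405 mm.
Depth of field = Df − Dn = 50405 − 11859 ≈ 38546 mm ≈ 38.5 m.

38.5 m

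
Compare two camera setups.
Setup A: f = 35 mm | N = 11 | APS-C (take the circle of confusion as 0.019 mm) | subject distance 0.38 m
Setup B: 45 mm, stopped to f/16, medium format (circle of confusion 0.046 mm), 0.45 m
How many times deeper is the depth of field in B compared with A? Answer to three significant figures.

Setup A: H = 35²/(11×0.019) + 35 ≈ 5896.2 mm; DoF = Df − Dn = 403.766 − 358.876 ≈ 44.890 mm.
Setup B: H = 45²/(16×0.046) + 45 ≈ 2796.4 mm; DoF = Df − Dn = 527.67 − 392.26 ≈ 135.41 mm.
Ratio = 135.41 / 44.890 ≈ 3.02.

3.02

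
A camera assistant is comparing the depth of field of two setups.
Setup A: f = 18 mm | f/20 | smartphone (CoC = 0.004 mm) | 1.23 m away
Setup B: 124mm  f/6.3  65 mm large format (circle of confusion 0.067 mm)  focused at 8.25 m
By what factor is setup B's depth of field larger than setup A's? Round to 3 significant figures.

Setup A: H = 18²/(20×0.004) + 18 ≈ 4068.0 mm; DoF = Df − Dn = 1755.29 − 946.69 ≈ 808.60 mm.
Setup B: H = 124²/(6.3×0.067) + 124 ≈ 36551.4 mm; DoF = Df − Dn = 10618.8 − 6745.3 ≈ 3873.5 mm.
Ratio = 3873.5 / 808.60 ≈ 4.79.

4.79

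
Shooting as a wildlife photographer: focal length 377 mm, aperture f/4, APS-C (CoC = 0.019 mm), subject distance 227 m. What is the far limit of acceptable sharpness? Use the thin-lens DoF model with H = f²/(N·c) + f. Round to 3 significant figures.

Hyperfocal distance H = f²/(N·c) + f = 377²/(4 × 0.019) + 377 = 142129/0.076 + 377 ≈ 1870495.4 mm ≈ 1870 m.
Far limit Df = s·(H − f)/(H − s) = 227000 × (1870495.4 − 377) / (1870495.4 − 227000) = 227000 × 1870118.4 / 1643495.4 ≈ 258301 mm ≈ 258 m.

258 m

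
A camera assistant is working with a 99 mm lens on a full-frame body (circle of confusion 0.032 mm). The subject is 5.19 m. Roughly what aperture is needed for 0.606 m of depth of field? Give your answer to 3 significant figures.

f/3.50

Write h = H − f = f²/(N·c). The thin-lens limits are Dn = s·h/(h + (s−f)) and Df = s·h/(h − (s−f)), so DoF = Df − Dn = 2·s·(s−f)·h / (h² − (s−f)²).
That is a quadratic in h: DoF·h² − 2·s·(s−f)·h − DoF·(s−f)² = 0 ⇒ h = (s−f)·(s + √(s² + DoF²)) / DoF = 5091 × (5190 + √(5190² + 606²)) / 606 = 5091 × (5190 + 5225.26) / 606 ≈ 87498 mm.
Then N = f²/(c·h) = 99² / (0.032 × 87498) = 9801 / 2800.0 ≈ 3.50.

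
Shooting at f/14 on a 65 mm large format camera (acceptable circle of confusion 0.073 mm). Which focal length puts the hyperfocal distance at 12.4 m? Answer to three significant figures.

From H = f²/(N·c) + f, with f ≪ H: f ≈ √(H·N·c) = √(12400 × 14 × 0.073) = √12673 ≈ 112.6 mm.
Exact: f² + N·c·f − N·c·H = 0 ⇒ f = (−N·c + √((N·c)² + 4·N·c·H))/2 = (−1.022 + √50692)/2 ≈ 112.06 mm ≈ 112 mm.

112 mm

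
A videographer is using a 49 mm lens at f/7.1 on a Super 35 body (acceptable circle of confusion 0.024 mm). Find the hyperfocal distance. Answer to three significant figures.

14.1 m

Hyperfocal distance H = f²/(N·c) + f = 49²/(7.1 × 0.024) + 49 = 2401/0.1704 + 49 ≈ 14139.4 mm ≈ 14.1 m.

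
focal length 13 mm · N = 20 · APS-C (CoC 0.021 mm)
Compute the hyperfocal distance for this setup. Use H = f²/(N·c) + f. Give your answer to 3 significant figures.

Hyperfocal distance H = f²/(N·c) + f = 13²/(20 × 0.021) + 13 = 169/0.42 + 13 ≈ 415.4 mm ≈ 0.415 m.

415 mm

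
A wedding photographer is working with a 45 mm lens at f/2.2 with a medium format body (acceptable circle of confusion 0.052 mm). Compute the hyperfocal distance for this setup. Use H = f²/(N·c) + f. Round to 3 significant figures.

Hyperfocal distance H = f²/(N·c) + f = 45²/(2.2 × 0.052) + 45 = 2025/0.1144 + 45 ≈ 17746.0 mm ≈ 17.7 m.

17.7 m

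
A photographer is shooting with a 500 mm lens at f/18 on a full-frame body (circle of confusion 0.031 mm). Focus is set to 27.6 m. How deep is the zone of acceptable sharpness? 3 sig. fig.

3.35 m

Hyperfocal distance H = f²/(N·c) + f = 500²/(18 × 0.031) + 500 = 250000/0.558 + 500 ≈ 448528.7 mm ≈ 448.5 m.
Near limit Dn = s·(H − f)/(H + s − 2f) = 27600 × (448528.7 − 500) / (448528.7 + 27600 − 2 × 500) = 27600 × 448028.7 / 475128.7 ≈ 26025.8 mm.
Far limit Df = s·(H − f)/(H − s) = 27600 × (448528.7 − 500) / (448528.7 − 27600) = 27600 × 448028.7 / 420928.7 ≈ 29376.9 mm.
Depth of field = Df − Dn = 29376.9 − 26025.8 ≈ 3351.1 mm ≈ 3.35 m.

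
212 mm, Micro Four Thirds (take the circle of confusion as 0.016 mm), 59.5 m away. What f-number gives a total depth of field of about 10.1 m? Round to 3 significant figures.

Write h = H − f = f²/(N·c). The thin-lens limits are Dn = s·h/(h + (s−f)) and Df = s·h/(h − (s−f)), so DoF = Df − Dn = 2·s·(s−f)·h / (h² − (s−f)²).
That is a quadratic in h: DoF·h² − 2·s·(s−f)·h − DoF·(s−f)² = 0 ⇒ h = (s−f)·(s + √(s² + DoF²)) / DoF = 59288 × (59500 + √(59500² + 10100²)) / 10100 = 59288 × (59500 + 60351.1) / 10100 ≈ 703538 mm.
Then N = f²/(c·h) = 212² / (0.016 × 703538) = 44944 / 11257 ≈ 3.99.

f/3.99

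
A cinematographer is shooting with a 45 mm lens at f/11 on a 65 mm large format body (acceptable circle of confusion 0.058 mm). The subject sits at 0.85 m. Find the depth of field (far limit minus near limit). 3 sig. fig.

461 mm

Hyperfocal distance H = f²/(N·c) + f = 45²/(11 × 0.058) + 45 = 2025/0.638 + 45 ≈ 3219.0 mm ≈ 3.219 m.
Near limit Dn = s·(H − f)/(H + s − 2f) = 850 × (3219.0 − 45) / (3219.0 + 850 − 2 × 45) = 850 × 3174.0 / 3979.0 ≈ 678.03 mm.
Far limit Df = s·(H − f)/(H − s) = 850 × (3219.0 − 45) / (3219.0 − 850) = 850 × 3174.0 / 2369.0 ≈ 1138.84 mm.
Depth of field = Df − Dn = 1138.84 − 678.03 ≈ 460.81 mm.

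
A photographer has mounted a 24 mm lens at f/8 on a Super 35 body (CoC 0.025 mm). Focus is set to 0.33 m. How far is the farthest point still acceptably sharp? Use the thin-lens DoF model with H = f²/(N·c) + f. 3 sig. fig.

Hyperfocal distance H = f²/(N·c) + f = 24²/(8 × 0.025) + 24 = 576/0.2 + 24 ≈ 2904.0 mm ≈ 2.904 m.
Far limit Df = s·(H − f)/(H − s) = 330 × (2904.0 − 24) / (2904.0 − 330) = 330 × 2880.0 / 2574.0 ≈ 369.23 mm.

369 mm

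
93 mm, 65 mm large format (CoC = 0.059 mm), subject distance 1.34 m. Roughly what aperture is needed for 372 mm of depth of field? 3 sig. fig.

f/16

Write h = H − f = f²/(N·c). The thin-lens limits are Dn = s·h/(h + (s−f)) and Df = s·h/(h − (s−f)), so DoF = Df − Dn = 2·s·(s−f)·h / (h² − (s−f)²).
That is a quadratic in h: DoF·h² − 2·s·(s−f)·h − DoF·(s−f)² = 0 ⇒ h = (s−f)·(s + √(s² + DoF²)) / DoF = 1247 × (1340 + √(1340² + 372²)) / 372 = 1247 × (1340 + 1390.68) / 372 ≈ 9153.6 mm.
Then N = f²/(c·h) = 93² / (0.059 × 9153.6) = 8649 / 540.06 ≈ 16.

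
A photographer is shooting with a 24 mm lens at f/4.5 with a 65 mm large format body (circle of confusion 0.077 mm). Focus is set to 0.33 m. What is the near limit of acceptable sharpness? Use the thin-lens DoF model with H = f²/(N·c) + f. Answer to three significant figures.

279 mm

Hyperfocal distance H = f²/(N·c) + f = 24²/(4.5 × 0.077) + 24 = 576/0.3465 + 24 ≈ 1686.3 mm ≈ 1.686 m.
Near limit Dn = s·(H − f)/(H + s − 2f) = 330 × (1686.3 − 24) / (1686.3 + 330 − 2 × 24) = 330 × 1662.3 / 1968.3 ≈ 278.70 mm.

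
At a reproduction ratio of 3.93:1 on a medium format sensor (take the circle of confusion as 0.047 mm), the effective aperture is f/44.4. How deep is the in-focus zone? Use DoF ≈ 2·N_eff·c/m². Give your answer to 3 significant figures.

0.270 mm

At magnification m, DoF ≈ 2·N_eff·c/m² = 2 × 44.4 × 0.047 / 3.93² = 4.174 / 15.44 ≈ 0.27 mm.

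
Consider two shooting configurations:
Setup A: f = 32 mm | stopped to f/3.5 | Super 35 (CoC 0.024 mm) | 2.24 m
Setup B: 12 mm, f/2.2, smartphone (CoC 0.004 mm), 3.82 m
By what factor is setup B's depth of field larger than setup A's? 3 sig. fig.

Setup A: H = 32²/(3.5×0.024) + 32 ≈ 12222.5 mm; DoF = Df − Dn = 2735.46 − 1896.50 ≈ 838.96 mm.
Setup B: H = 12²/(2.2×0.004) + 12 ≈ 16375.6 mm; DoF = Df − Dn = 4978.6 − 3098.9 ≈ 1879.7 mm.
Ratio = 1879.7 / 838.96 ≈ 2.24.

2.24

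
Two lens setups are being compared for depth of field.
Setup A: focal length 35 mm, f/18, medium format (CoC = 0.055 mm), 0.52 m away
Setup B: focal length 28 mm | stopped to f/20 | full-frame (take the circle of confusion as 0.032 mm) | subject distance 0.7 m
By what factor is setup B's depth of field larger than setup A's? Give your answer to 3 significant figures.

2.28

Setup A: H = 35²/(18×0.055) + 35 ≈ 1272.4 mm; DoF = Df − Dn = 855.21 − 373.57 ≈ 481.64 mm.
Setup B: H = 28²/(20×0.032) + 28 ≈ 1253.0 mm; DoF = Df − Dn = 1550.6 − 452.0 ≈ 1098.6 mm.
Ratio = 1098.6 / 481.64 ≈ 2.28.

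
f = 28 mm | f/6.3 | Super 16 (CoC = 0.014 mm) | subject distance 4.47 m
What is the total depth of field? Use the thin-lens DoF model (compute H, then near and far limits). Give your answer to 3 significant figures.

Hyperfocal distance H = f²/(N·c) + f = 28²/(6.3 × 0.014) + 28 = 784/0.0882 + 28 ≈ 8916.9 mm ≈ 8.917 m.
Near limit Dn = s·(H − f)/(H + s − 2f) = 4470 × (8916.9 − 28) / (8916.9 + 4470 − 2 × 28) = 4470 × 8888.9 / 13330.9 ≈ 2980.5 mm.
Far limit Df = s·(H − f)/(H − s) = 4470 × (8916.9 − 28) / (8916.9 − 4470) = 4470 × 8888.9 / 4446.9 ≈ 8935.1 mm.
Depth of field = Df − Dn = 8935.1 − 2980.5 ≈ 5954.6 mm ≈ 5.95 m.

5.95 m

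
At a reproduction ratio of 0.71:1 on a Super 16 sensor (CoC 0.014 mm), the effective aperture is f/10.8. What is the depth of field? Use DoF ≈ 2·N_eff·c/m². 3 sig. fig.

At magnification m, DoF ≈ 2·N_eff·c/m² = 2 × 10.8 × 0.014 / 0.71² = 0.3024 / 0.5041 ≈ 0.6 mm.

0.600 mm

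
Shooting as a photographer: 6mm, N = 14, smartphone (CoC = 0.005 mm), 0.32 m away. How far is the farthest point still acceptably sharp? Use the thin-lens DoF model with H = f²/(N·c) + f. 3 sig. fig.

Hyperfocal distance H = f²/(N·c) + f = 6²/(14 × 0.005) + 6 = 36/0.07 + 6 ≈ 520.3 mm ≈ 0.520 m.
Far limit Df = s·(H − f)/(H − s) = 320 × (520.3 − 6) / (520.3 − 320) = 320 × 514.3 / 200.3 ≈ 821.68 mm ≈ 0.822 m.

0.822 m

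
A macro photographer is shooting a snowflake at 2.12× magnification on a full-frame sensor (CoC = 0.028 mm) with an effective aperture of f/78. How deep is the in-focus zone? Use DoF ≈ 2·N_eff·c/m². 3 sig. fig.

At magnification m, DoF ≈ 2·N_eff·c/m² = 2 × 78 × 0.028 / 2.12² = 4.368 / 4.494 ≈ 0.972 mm.

0.972 mm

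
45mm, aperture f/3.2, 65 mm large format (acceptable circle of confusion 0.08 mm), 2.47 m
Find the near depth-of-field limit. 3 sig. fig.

Hyperfocal distance H = f²/(N·c) + f = 45²/(3.2 × 0.08) + 45 = 2025/0.256 + 45 ≈ 7955.2 mm ≈ 7.955 m.
Near limit Dn = s·(H − f)/(H + s − 2f) = 2470 × (7955.2 − 45) / (7955.2 + 2470 − 2 × 45) = 2470 × 7910.2 / 10335.2 ≈ 1890.4 mm ≈ 1.89 m.

1.89 m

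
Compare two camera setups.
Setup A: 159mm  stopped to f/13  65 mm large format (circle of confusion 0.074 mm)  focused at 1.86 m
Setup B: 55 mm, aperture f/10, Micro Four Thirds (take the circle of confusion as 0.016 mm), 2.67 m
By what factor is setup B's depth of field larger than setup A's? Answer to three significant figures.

Setup A: H = 159²/(13×0.074) + 159 ≈ 26438.6 mm; DoF = Df − Dn = 1988.72 − 1746.93 ≈ 241.79 mm.
Setup B: H = 55²/(10×0.016) + 55 ≈ 18961.2 mm; DoF = Df − Dn = 3098.58 − 2345.57 ≈ 753.01 mm.
Ratio = 753.01 / 241.79 ≈ 3.11.

3.11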